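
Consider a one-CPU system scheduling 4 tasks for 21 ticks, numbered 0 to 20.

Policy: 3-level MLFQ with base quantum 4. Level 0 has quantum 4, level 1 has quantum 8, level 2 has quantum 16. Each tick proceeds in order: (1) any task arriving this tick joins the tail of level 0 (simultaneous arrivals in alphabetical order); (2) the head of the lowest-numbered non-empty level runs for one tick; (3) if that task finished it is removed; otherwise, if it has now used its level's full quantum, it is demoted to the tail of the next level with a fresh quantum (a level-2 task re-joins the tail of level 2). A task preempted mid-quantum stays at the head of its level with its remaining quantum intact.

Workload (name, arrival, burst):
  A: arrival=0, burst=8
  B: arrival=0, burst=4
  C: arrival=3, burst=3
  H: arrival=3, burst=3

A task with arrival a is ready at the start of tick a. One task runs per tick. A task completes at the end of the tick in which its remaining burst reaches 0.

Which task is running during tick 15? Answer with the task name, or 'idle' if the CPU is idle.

running at tick 15 = A

t=0: L0/L1/L2 = AB/-/- → run A
t=1: L0/L1/L2 = AB/-/- → run A
t=2: L0/L1/L2 = AB/-/- → run A
t=3: L0/L1/L2 = ABCH/-/- → run A
t=4: L0/L1/L2 = BCH/A/- → run B
t=5: L0/L1/L2 = BCH/A/- → run B
t=6: L0/L1/L2 = BCH/A/- → run B
t=7: L0/L1/L2 = BCH/A/- → run B
t=8: L0/L1/L2 = CH/A/- → run C
t=9: L0/L1/L2 = CH/A/- → run C
t=10: L0/L1/L2 = CH/A/- → run C
t=11: L0/L1/L2 = H/A/- → run H
t=12: L0/L1/L2 = H/A/- → run H
t=13: L0/L1/L2 = H/A/- → run H
t=14: L0/L1/L2 = -/A/- → run A
t=15: L0/L1/L2 = -/A/- → run A
t=16: L0/L1/L2 = -/A/- → run A
t=17: L0/L1/L2 = -/A/- → run A
t=18: (idle)
t=19: (idle)
t=20: (idle)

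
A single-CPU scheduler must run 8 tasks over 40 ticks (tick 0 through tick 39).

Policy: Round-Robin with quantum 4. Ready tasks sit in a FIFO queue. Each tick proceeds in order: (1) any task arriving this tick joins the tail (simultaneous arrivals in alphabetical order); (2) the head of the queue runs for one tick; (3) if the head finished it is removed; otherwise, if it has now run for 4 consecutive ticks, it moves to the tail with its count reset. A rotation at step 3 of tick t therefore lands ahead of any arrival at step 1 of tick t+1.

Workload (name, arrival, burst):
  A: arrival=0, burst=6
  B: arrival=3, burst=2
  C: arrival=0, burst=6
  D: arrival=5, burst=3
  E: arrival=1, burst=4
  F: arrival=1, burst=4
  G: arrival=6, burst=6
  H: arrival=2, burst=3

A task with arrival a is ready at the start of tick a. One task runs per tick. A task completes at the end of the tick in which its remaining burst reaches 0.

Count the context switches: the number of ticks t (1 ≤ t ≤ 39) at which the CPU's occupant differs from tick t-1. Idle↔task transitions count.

context switches = 11

t=0: queue=[A,C] q_used=0 → run A
t=1: queue=[A,C,E,F] q_used=1 → run A
t=2: queue=[A,C,E,F,H] q_used=2 → run A
t=3: queue=[A,C,E,F,H,B] q_used=3 → run A
t=4: queue=[C,E,F,H,B,A] q_used=0 → run C
t=5: queue=[C,E,F,H,B,A,D] q_used=1 → run C
t=6: queue=[C,E,F,H,B,A,D,G] q_used=2 → run C
t=7: queue=[C,E,F,H,B,A,D,G] q_used=3 → run C
t=8: queue=[E,F,H,B,A,D,G,C] q_used=0 → run E
t=9: queue=[E,F,H,B,A,D,G,C] q_used=1 → run E
t=10: queue=[E,F,H,B,A,D,G,C] q_used=2 → run E
t=11: queue=[E,F,H,B,A,D,G,C] q_used=3 → run E
t=12: queue=[F,H,B,A,D,G,C] q_used=0 → run F
t=13: queue=[F,H,B,A,D,G,C] q_used=1 → run F
t=14: queue=[F,H,B,A,D,G,C] q_used=2 → run F
t=15: queue=[F,H,B,A,D,G,C] q_used=3 → run F
t=16: queue=[H,B,A,D,G,C] q_used=0 → run H
t=17: queue=[H,B,A,D,G,C] q_used=1 → run H
t=18: queue=[H,B,A,D,G,C] q_used=2 → run H
t=19: queue=[B,A,D,G,C] q_used=0 → run B
t=20: queue=[B,A,D,G,C] q_used=1 → run B
t=21: queue=[A,D,G,C] q_used=0 → run A
t=22: queue=[A,D,G,C] q_used=1 → run A
t=23: queue=[D,G,C] q_used=0 → run D
t=24: queue=[D,G,C] q_used=1 → run D
t=25: queue=[D,G,C] q_used=2 → run D
t=26: queue=[G,C] q_used=0 → run G
t=27: queue=[G,C] q_used=1 → run G
t=28: queue=[G,C] q_used=2 → run G
t=29: queue=[G,C] q_used=3 → run G
t=30: queue=[C,G] q_used=0 → run C
t=31: queue=[C,G] q_used=1 → run C
t=32: queue=[G] q_used=0 → run G
t=33: queue=[G] q_used=1 → run G
t=34: (idle)
t=35: (idle)
t=36: (idle)
t=37: (idle)
t=38: (idle)
t=39: (idle)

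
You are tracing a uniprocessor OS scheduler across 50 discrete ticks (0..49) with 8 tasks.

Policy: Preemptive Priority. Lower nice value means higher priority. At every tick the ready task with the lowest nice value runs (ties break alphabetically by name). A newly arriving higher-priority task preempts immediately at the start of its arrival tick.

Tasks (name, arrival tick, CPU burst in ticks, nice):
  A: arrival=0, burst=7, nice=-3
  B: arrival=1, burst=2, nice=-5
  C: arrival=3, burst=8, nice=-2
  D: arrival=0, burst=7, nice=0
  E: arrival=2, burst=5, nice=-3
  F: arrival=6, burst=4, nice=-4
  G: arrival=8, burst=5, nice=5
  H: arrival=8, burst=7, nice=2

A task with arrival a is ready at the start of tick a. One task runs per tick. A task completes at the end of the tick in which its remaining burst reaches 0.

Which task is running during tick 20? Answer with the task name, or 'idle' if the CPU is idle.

running at tick 20 = C

t=0: ready={A,D} → run A
t=1: ready={A,B,D} → run B
t=2: ready={A,B,D,E} → run B
t=3: ready={A,C,D,E} → run A
t=4: ready={A,C,D,E} → run A
t=5: ready={A,C,D,E} → run A
t=6: ready={A,C,D,E,F} → run F
t=7: ready={A,C,D,E,F} → run F
t=8: ready={A,C,D,E,F,G,H} → run F
t=9: ready={A,C,D,E,F,G,H} → run F
t=10: ready={A,C,D,E,G,H} → run A
t=11: ready={A,C,D,E,G,H} → run A
t=12: ready={A,C,D,E,G,H} → run A
t=13: ready={C,D,E,G,H} → run E
t=14: ready={C,D,E,G,H} → run E
t=15: ready={C,D,E,G,H} → run E
t=16: ready={C,D,E,G,H} → run E
t=17: ready={C,D,E,G,H} → run E
t=18: ready={C,D,G,H} → run C
t=19: ready={C,D,G,H} → run C
t=20: ready={C,D,G,H} → run C
t=21: ready={C,D,G,H} → run C
t=22: ready={C,D,G,H} → run C
t=23: ready={C,D,G,H} → run C
t=24: ready={C,D,G,H} → run C
t=25: ready={C,D,G,H} → run C
t=26: ready={D,G,H} → run D
t=27: ready={D,G,H} → run D
t=28: ready={D,G,H} → run D
t=29: ready={D,G,H} → run D
t=30: ready={D,G,H} → run D
t=31: ready={D,G,H} → run D
t=32: ready={D,G,H} → run D
t=33: ready={G,H} → run H
t=34: ready={G,H} → run H
t=35: ready={G,H} → run H
t=36: ready={G,H} → run H
t=37: ready={G,H} → run H
t=38: ready={G,H} → run H
t=39: ready={G,H} → run H
t=40: ready={G} → run G
t=41: ready={G} → run G
t=42: ready={G} → run G
t=43: ready={G} → run G
t=44: ready={G} → run G
t=45: (idle)
t=46: (idle)
t=47: (idle)
t=48: (idle)
t=49: (idle)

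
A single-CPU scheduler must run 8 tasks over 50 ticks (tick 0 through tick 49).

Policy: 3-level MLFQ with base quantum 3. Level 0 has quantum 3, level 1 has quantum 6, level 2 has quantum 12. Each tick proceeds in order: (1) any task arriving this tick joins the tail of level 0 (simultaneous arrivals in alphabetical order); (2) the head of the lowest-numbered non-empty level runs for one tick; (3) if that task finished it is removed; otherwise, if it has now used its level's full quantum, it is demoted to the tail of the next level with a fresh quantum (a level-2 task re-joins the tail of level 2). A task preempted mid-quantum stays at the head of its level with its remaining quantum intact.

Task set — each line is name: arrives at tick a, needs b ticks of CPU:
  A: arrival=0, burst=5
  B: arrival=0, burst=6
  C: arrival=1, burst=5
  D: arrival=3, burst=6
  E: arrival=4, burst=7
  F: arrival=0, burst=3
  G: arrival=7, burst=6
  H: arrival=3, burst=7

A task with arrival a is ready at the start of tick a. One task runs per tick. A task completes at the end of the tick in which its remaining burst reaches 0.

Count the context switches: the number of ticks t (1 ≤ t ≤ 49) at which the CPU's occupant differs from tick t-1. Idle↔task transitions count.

context switches = 15

t=0: L0/L1/L2 = ABF/-/- → run A
t=1: L0/L1/L2 = ABFC/-/- → run A
t=2: L0/L1/L2 = ABFC/-/- → run A
t=3: L0/L1/L2 = BFCDH/A/- → run B
t=4: L0/L1/L2 = BFCDHE/A/- → run B
t=5: L0/L1/L2 = BFCDHE/A/- → run B
t=6: L0/L1/L2 = FCDHE/AB/- → run F
t=7: L0/L1/L2 = FCDHEG/AB/- → run F
t=8: L0/L1/L2 = FCDHEG/AB/- → run F
t=9: L0/L1/L2 = CDHEG/AB/- → run C
t=10: L0/L1/L2 = CDHEG/AB/- → run C
t=11: L0/L1/L2 = CDHEG/AB/- → run C
t=12: L0/L1/L2 = DHEG/ABC/- → run D
t=13: L0/L1/L2 = DHEG/ABC/- → run D
t=14: L0/L1/L2 = DHEG/ABC/- → run D
t=15: L0/L1/L2 = HEG/ABCD/- → run H
t=16: L0/L1/L2 = HEG/ABCD/- → run H
t=17: L0/L1/L2 = HEG/ABCD/- → run H
t=18: L0/L1/L2 = EG/ABCDH/- → run E
t=19: L0/L1/L2 = EG/ABCDH/- → run E
t=20: L0/L1/L2 = EG/ABCDH/- → run E
t=21: L0/L1/L2 = G/ABCDHE/- → run G
t=22: L0/L1/L2 = G/ABCDHE/- → run G
t=23: L0/L1/L2 = G/ABCDHE/- → run G
t=24: L0/L1/L2 = -/ABCDHEG/- → run A
t=25: L0/L1/L2 = -/ABCDHEG/- → run A
t=26: L0/L1/L2 = -/BCDHEG/- → run B
t=27: L0/L1/L2 = -/BCDHEG/- → run B
t=28: L0/L1/L2 = -/BCDHEG/- → run B
t=29: L0/L1/L2 = -/CDHEG/- → run C
t=30: L0/L1/L2 = -/CDHEG/- → run C
t=31: L0/L1/L2 = -/DHEG/- → run D
t=32: L0/L1/L2 = -/DHEG/- → run D
t=33: L0/L1/L2 = -/DHEG/- → run D
t=34: L0/L1/L2 = -/HEG/- → run H
t=35: L0/L1/L2 = -/HEG/- → run H
t=36: L0/L1/L2 = -/HEG/- → run H
t=37: L0/L1/L2 = -/HEG/- → run H
t=38: L0/L1/L2 = -/EG/- → run E
t=39: L0/L1/L2 = -/EG/- → run E
t=40: L0/L1/L2 = -/EG/- → run E
t=41: L0/L1/L2 = -/EG/- → run E
t=42: L0/L1/L2 = -/G/- → run G
t=43: L0/L1/L2 = -/G/- → run G
t=44: L0/L1/L2 = -/G/- → run G
t=45: (idle)
t=46: (idle)
t=47: (idle)
t=48: (idle)
t=49: (idle)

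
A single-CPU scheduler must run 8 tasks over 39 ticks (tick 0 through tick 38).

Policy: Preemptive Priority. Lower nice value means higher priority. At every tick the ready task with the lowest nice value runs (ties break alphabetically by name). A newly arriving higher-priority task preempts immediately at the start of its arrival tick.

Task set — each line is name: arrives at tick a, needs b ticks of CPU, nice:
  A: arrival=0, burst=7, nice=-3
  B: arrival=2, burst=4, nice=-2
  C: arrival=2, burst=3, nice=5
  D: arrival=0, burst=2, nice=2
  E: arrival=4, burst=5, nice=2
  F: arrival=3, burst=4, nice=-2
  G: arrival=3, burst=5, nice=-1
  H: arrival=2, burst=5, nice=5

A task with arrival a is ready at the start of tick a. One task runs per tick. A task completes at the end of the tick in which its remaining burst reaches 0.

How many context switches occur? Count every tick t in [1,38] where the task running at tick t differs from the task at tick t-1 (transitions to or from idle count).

context switches = 8

t=0: ready={A,D} → run A
t=1: ready={A,D} → run A
t=2: ready={A,B,C,D,H} → run A
t=3: ready={A,B,C,D,F,G,H} → run A
t=4: ready={A,B,C,D,E,F,G,H} → run A
t=5: ready={A,B,C,D,E,F,G,H} → run A
t=6: ready={A,B,C,D,E,F,G,H} → run A
t=7: ready={B,C,D,E,F,G,H} → run B
t=8: ready={B,C,D,E,F,G,H} → run B
t=9: ready={B,C,D,E,F,G,H} → run B
t=10: ready={B,C,D,E,F,G,H} → run B
t=11: ready={C,D,E,F,G,H} → run F
t=12: ready={C,D,E,F,G,H} → run F
t=13: ready={C,D,E,F,G,H} → run F
t=14: ready={C,D,E,F,G,H} → run F
t=15: ready={C,D,E,G,H} → run G
t=16: ready={C,D,E,G,H} → run G
t=17: ready={C,D,E,G,H} → run G
t=18: ready={C,D,E,G,H} → run G
t=19: ready={C,D,E,G,H} → run G
t=20: ready={C,D,E,H} → run D
t=21: ready={C,D,E,H} → run D
t=22: ready={C,E,H} → run E
t=23: ready={C,E,H} → run E
t=24: ready={C,E,H} → run E
t=25: ready={C,E,H} → run E
t=26: ready={C,E,H} → run E
t=27: ready={C,H} → run C
t=28: ready={C,H} → run C
t=29: ready={C,H} → run C
t=30: ready={H} → run H
t=31: ready={H} → run H
t=32: ready={H} → run H
t=33: ready={H} → run H
t=34: ready={H} → run H
t=35: (idle)
t=36: (idle)
t=37: (idle)
t=38: (idle)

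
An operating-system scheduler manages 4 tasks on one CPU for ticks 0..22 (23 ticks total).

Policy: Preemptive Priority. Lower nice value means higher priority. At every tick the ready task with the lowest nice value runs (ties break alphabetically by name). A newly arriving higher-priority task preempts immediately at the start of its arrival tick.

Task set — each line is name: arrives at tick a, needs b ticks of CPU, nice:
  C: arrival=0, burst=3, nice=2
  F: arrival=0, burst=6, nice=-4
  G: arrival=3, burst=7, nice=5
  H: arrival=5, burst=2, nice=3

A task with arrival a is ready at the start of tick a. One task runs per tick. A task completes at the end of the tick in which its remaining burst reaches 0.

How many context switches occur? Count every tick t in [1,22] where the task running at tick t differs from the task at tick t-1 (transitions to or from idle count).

context switches = 4

t=0: ready={C,F} → run F
t=1: ready={C,F} → run F
t=2: ready={C,F} → run F
t=3: ready={C,F,G} → run F
t=4: ready={C,F,G} → run F
t=5: ready={C,F,G,H} → run F
t=6: ready={C,G,H} → run C
t=7: ready={C,G,H} → run C
t=8: ready={C,G,H} → run C
t=9: ready={G,H} → run H
t=10: ready={G,H} → run H
t=11: ready={G} → run G
t=12: ready={G} → run G
t=13: ready={G} → run G
t=14: ready={G} → run G
t=15: ready={G} → run G
t=16: ready={G} → run G
t=17: ready={G} → run G
t=18: (idle)
t=19: (idle)
t=20: (idle)
t=21: (idle)
t=22: (idle)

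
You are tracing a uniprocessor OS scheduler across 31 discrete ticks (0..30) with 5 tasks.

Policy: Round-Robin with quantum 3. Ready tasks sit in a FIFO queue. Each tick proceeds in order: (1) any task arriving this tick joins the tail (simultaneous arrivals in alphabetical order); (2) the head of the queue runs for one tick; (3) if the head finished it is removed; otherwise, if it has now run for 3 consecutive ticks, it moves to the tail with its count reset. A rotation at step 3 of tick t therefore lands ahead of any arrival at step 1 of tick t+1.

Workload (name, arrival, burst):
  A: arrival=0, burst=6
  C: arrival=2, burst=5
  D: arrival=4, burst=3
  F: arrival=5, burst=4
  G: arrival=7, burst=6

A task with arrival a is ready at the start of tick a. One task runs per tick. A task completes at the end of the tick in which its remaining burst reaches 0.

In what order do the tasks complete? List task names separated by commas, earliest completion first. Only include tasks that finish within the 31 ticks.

t=0: queue=[A] q_used=0 → run A
t=1: queue=[A] q_used=1 → run A
t=2: queue=[A,C] q_used=2 → run A
t=3: queue=[C,A] q_used=0 → run C
t=4: queue=[C,A,D] q_used=1 → run C
t=5: queue=[C,A,D,F] q_used=2 → run C
t=6: queue=[A,D,F,C] q_used=0 → run A
t=7: queue=[A,D,F,C,G] q_used=1 → run A
t=8: queue=[A,D,F,C,G] q_used=2 → run A
t=9: queue=[D,F,C,G] q_used=0 → run D
t=10: queue=[D,F,C,G] q_used=1 → run D
t=11: queue=[D,F,C,G] q_used=2 → run D
t=12: queue=[F,C,G] q_used=0 → run F
t=13: queue=[F,C,G] q_used=1 → run F
t=14: queue=[F,C,G] q_used=2 → run F
t=15: queue=[C,G,F] q_used=0 → run C
t=16: queue=[C,G,F] q_used=1 → run C
t=17: queue=[G,F] q_used=0 → run G
t=18: queue=[G,F] q_used=1 → run G
t=19: queue=[G,F] q_used=2 → run G
t=20: queue=[F,G] q_used=0 → run F
t=21: queue=[G] q_used=0 → run G
t=22: queue=[G] q_used=1 → run G
t=23: queue=[G] q_used=2 → run G
t=24: (idle)
t=25: (idle)
t=26: (idle)
t=27: (idle)
t=28: (idle)
t=29: (idle)
t=30: (idle)

completion order = A, D, C, F, G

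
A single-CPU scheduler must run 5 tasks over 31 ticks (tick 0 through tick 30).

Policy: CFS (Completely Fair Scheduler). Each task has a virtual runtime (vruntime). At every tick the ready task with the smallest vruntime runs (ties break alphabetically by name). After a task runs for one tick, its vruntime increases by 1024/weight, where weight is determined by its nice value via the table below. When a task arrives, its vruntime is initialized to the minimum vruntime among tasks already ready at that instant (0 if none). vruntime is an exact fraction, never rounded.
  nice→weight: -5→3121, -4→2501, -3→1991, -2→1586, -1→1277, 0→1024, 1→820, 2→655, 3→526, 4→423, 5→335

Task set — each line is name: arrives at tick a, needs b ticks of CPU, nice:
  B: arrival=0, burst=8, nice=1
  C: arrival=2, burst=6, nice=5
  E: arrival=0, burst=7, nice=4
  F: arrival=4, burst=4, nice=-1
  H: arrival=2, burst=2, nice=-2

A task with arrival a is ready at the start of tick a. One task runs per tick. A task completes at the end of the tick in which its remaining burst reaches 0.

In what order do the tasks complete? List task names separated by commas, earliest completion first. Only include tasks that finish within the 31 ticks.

t=0: vr[B=0 E=0] → run B
t=1: vr[B=256/205 E=0] → run E
t=2: vr[B=256/205 C=256/205 E=1024/423 H=256/205] → run B
t=3: vr[B=512/205 C=256/205 E=1024/423 H=256/205] → run C
t=4: vr[B=512/205 C=59136/13735 E=1024/423 F=256/205 H=256/205] → run F
t=5: vr[B=512/205 C=59136/13735 E=1024/423 F=536832/261785 H=256/205] → run H
t=6: vr[B=512/205 C=59136/13735 E=1024/423 F=536832/261785 H=307968/162565] → run H
t=7: vr[B=512/205 C=59136/13735 E=1024/423 F=536832/261785] → run F
t=8: vr[B=512/205 C=59136/13735 E=1024/423 F=746752/261785] → run E
t=9: vr[B=512/205 C=59136/13735 E=2048/423 F=746752/261785] → run B
t=10: vr[B=768/205 C=59136/13735 E=2048/423 F=746752/261785] → run F
t=11: vr[B=768/205 C=59136/13735 E=2048/423 F=956672/261785] → run F
t=12: vr[B=768/205 C=59136/13735 E=2048/423] → run B
t=13: vr[B=1024/205 C=59136/13735 E=2048/423] → run C
t=14: vr[B=1024/205 C=20224/2747 E=2048/423] → run E
t=15: vr[B=1024/205 C=20224/2747 E=1024/141] → run B
t=16: vr[B=256/41 C=20224/2747 E=1024/141] → run B
t=17: vr[B=1536/205 C=20224/2747 E=1024/141] → run E
t=18: vr[B=1536/205 C=20224/2747 E=4096/423] → run C
t=19: vr[B=1536/205 C=143104/13735 E=4096/423] → run B
t=20: vr[B=1792/205 C=143104/13735 E=4096/423] → run B
t=21: vr[C=143104/13735 E=4096/423] → run E
t=22: vr[C=143104/13735 E=5120/423] → run C
t=23: vr[C=185088/13735 E=5120/423] → run E
t=24: vr[C=185088/13735 E=2048/141] → run C
t=25: vr[C=227072/13735 E=2048/141] → run E
t=26: vr[C=227072/13735] → run C
t=27: (idle)
t=28: (idle)
t=29: (idle)
t=30: (idle)

completion order = H, F, B, E, C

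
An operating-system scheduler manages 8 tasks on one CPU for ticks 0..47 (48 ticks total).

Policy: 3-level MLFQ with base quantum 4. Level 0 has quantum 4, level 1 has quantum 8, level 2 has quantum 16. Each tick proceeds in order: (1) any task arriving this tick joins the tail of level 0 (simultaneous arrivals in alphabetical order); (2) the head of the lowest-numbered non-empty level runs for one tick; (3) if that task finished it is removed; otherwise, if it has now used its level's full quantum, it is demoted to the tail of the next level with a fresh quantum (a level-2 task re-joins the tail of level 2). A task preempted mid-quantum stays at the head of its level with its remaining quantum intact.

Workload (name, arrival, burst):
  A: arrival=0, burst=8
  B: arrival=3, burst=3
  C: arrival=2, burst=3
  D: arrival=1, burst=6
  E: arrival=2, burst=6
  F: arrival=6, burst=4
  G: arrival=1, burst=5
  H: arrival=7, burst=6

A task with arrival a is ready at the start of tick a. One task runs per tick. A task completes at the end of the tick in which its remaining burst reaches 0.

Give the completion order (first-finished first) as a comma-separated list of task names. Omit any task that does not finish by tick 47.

t=0: L0/L1/L2 = A/-/- → run A
t=1: L0/L1/L2 = ADG/-/- → run A
t=2: L0/L1/L2 = ADGCE/-/- → run A
t=3: L0/L1/L2 = ADGCEB/-/- → run A
t=4: L0/L1/L2 = DGCEB/A/- → run D
t=5: L0/L1/L2 = DGCEB/A/- → run D
t=6: L0/L1/L2 = DGCEBF/A/- → run D
t=7: L0/L1/L2 = DGCEBFH/A/- → run D
t=8: L0/L1/L2 = GCEBFH/AD/- → run G
t=9: L0/L1/L2 = GCEBFH/AD/- → run G
t=10: L0/L1/L2 = GCEBFH/AD/- → run G
t=11: L0/L1/L2 = GCEBFH/AD/- → run G
t=12: L0/L1/L2 = CEBFH/ADG/- → run C
t=13: L0/L1/L2 = CEBFH/ADG/- → run C
t=14: L0/L1/L2 = CEBFH/ADG/- → run C
t=15: L0/L1/L2 = EBFH/ADG/- → run E
t=16: L0/L1/L2 = EBFH/ADG/- → run E
t=17: L0/L1/L2 = EBFH/ADG/- → run E
t=18: L0/L1/L2 = EBFH/ADG/- → run E
t=19: L0/L1/L2 = BFH/ADGE/- → run B
t=20: L0/L1/L2 = BFH/ADGE/- → run B
t=21: L0/L1/L2 = BFH/ADGE/- → run B
t=22: L0/L1/L2 = FH/ADGE/- → run F
t=23: L0/L1/L2 = FH/ADGE/- → run F
t=24: L0/L1/L2 = FH/ADGE/- → run F
t=25: L0/L1/L2 = FH/ADGE/- → run F
t=26: L0/L1/L2 = H/ADGE/- → run H
t=27: L0/L1/L2 = H/ADGE/- → run H
t=28: L0/L1/L2 = H/ADGE/- → run H
t=29: L0/L1/L2 = H/ADGE/- → run H
t=30: L0/L1/L2 = -/ADGEH/- → run A
t=31: L0/L1/L2 = -/ADGEH/- → run A
t=32: L0/L1/L2 = -/ADGEH/- → run A
t=33: L0/L1/L2 = -/ADGEH/- → run A
t=34: L0/L1/L2 = -/DGEH/- → run D
t=35: L0/L1/L2 = -/DGEH/- → run D
t=36: L0/L1/L2 = -/GEH/- → run G
t=37: L0/L1/L2 = -/EH/- → run E
t=38: L0/L1/L2 = -/EH/- → run E
t=39: L0/L1/L2 = -/H/- → run H
t=40: L0/L1/L2 = -/H/- → run H
t=41: (idle)
t=42: (idle)
t=43: (idle)
t=44: (idle)
t=45: (idle)
t=46: (idle)
t=47: (idle)

completion order = C, B, F, A, D, G, E, H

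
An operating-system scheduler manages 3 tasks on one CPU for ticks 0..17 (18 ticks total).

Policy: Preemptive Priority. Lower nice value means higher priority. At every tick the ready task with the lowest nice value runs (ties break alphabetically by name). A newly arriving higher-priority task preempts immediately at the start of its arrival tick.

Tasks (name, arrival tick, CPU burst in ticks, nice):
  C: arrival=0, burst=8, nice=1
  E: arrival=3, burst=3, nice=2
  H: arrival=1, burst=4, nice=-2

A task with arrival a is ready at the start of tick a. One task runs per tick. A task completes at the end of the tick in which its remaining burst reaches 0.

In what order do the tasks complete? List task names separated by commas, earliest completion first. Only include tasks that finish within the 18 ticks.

t=0: ready={C} → run C
t=1: ready={C,H} → run H
t=2: ready={C,H} → run H
t=3: ready={C,E,H} → run H
t=4: ready={C,E,H} → run H
t=5: ready={C,E} → run C
t=6: ready={C,E} → run C
t=7: ready={C,E} → run C
t=8: ready={C,E} → run C
t=9: ready={C,E} → run C
t=10: ready={C,E} → run C
t=11: ready={C,E} → run C
t=12: ready={E} → run E
t=13: ready={E} → run E
t=14: ready={E} → run E
t=15: (idle)
t=16: (idle)
t=17: (idle)

completion order = H, C, E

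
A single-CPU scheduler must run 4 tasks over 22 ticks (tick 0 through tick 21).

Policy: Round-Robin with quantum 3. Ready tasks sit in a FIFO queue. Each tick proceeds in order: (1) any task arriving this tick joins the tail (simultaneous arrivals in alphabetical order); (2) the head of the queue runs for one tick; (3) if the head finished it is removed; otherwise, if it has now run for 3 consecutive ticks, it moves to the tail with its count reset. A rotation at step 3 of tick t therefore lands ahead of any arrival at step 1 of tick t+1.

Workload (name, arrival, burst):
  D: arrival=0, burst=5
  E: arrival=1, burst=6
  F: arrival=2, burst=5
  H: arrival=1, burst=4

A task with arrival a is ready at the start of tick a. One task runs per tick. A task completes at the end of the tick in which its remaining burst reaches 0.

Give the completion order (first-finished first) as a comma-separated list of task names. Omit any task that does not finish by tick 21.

t=0: queue=[D] q_used=0 → run D
t=1: queue=[D,E,H] q_used=1 → run D
t=2: queue=[D,E,H,F] q_used=2 → run D
t=3: queue=[E,H,F,D] q_used=0 → run E
t=4: queue=[E,H,F,D] q_used=1 → run E
t=5: queue=[E,H,F,D] q_used=2 → run E
t=6: queue=[H,F,D,E] q_used=0 → run H
t=7: queue=[H,F,D,E] q_used=1 → run H
t=8: queue=[H,F,D,E] q_used=2 → run H
t=9: queue=[F,D,E,H] q_used=0 → run F
t=10: queue=[F,D,E,H] q_used=1 → run F
t=11: queue=[F,D,E,H] q_used=2 → run F
t=12: queue=[D,E,H,F] q_used=0 → run D
t=13: queue=[D,E,H,F] q_used=1 → run D
t=14: queue=[E,H,F] q_used=0 → run E
t=15: queue=[E,H,F] q_used=1 → run E
t=16: queue=[E,H,F] q_used=2 → run E
t=17: queue=[H,F] q_used=0 → run H
t=18: queue=[F] q_used=0 → run F
t=19: queue=[F] q_used=1 → run F
t=20: (idle)
t=21: (idle)

completion order = D, E, H, F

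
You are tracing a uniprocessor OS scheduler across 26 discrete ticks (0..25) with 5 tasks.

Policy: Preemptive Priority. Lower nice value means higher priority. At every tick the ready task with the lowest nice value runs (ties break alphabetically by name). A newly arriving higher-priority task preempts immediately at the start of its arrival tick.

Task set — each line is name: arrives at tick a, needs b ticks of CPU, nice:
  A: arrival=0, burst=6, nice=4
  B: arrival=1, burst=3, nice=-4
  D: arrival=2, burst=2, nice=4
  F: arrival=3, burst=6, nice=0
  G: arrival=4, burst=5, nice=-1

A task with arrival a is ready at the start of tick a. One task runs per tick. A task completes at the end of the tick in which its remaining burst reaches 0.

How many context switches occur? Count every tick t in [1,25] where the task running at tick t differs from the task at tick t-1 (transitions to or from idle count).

context switches = 6

t=0: ready={A} → run A
t=1: ready={A,B} → run B
t=2: ready={A,B,D} → run B
t=3: ready={A,B,D,F} → run B
t=4: ready={A,D,F,G} → run G
t=5: ready={A,D,F,G} → run G
t=6: ready={A,D,F,G} → run G
t=7: ready={A,D,F,G} → run G
t=8: ready={A,D,F,G} → run G
t=9: ready={A,D,F} → run F
t=10: ready={A,D,F} → run F
t=11: ready={A,D,F} → run F
t=12: ready={A,D,F} → run F
t=13: ready={A,D,F} → run F
t=14: ready={A,D,F} → run F
t=15: ready={A,D} → run A
t=16: ready={A,D} → run A
t=17: ready={A,D} → run A
t=18: ready={A,D} → run A
t=19: ready={A,D} → run A
t=20: ready={D} → run D
t=21: ready={D} → run D
t=22: (idle)
t=23: (idle)
t=24: (idle)
t=25: (idle)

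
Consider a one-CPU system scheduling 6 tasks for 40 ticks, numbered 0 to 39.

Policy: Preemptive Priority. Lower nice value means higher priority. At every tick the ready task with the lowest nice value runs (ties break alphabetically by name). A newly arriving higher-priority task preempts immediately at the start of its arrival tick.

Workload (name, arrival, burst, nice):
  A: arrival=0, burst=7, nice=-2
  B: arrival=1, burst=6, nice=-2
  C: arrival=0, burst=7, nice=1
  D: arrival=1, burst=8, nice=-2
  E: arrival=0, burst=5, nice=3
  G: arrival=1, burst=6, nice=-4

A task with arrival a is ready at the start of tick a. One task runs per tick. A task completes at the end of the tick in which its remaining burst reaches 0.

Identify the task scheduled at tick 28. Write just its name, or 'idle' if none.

t=0: ready={A,C,E} → run A
t=1: ready={A,B,C,D,E,G} → run G
t=2: ready={A,B,C,D,E,G} → run G
t=3: ready={A,B,C,D,E,G} → run G
t=4: ready={A,B,C,D,E,G} → run G
t=5: ready={A,B,C,D,E,G} → run G
t=6: ready={A,B,C,D,E,G} → run G
t=7: ready={A,B,C,D,E} → run A
t=8: ready={A,B,C,D,E} → run A
t=9: ready={A,B,C,D,E} → run A
t=10: ready={A,B,C,D,E} → run A
t=11: ready={A,B,C,D,E} → run A
t=12: ready={A,B,C,D,E} → run A
t=13: ready={B,C,D,E} → run B
t=14: ready={B,C,D,E} → run B
t=15: ready={B,C,D,E} → run B
t=16: ready={B,C,D,E} → run B
t=17: ready={B,C,D,E} → run B
t=18: ready={B,C,D,E} → run B
t=19: ready={C,D,E} → run D
t=20: ready={C,D,E} → run D
t=21: ready={C,D,E} → run D
t=22: ready={C,D,E} → run D
t=23: ready={C,D,E} → run D
t=24: ready={C,D,E} → run D
t=25: ready={C,D,E} → run D
t=26: ready={C,D,E} → run D
t=27: ready={C,E} → run C
t=28: ready={C,E} → run C
t=29: ready={C,E} → run C
t=30: ready={C,E} → run C
t=31: ready={C,E} → run C
t=32: ready={C,E} → run C
t=33: ready={C,E} → run C
t=34: ready={E} → run E
t=35: ready={E} → run E
t=36: ready={E} → run E
t=37: ready={E} → run E
t=38: ready={E} → run E
t=39: (idle)

running at tick 28 = C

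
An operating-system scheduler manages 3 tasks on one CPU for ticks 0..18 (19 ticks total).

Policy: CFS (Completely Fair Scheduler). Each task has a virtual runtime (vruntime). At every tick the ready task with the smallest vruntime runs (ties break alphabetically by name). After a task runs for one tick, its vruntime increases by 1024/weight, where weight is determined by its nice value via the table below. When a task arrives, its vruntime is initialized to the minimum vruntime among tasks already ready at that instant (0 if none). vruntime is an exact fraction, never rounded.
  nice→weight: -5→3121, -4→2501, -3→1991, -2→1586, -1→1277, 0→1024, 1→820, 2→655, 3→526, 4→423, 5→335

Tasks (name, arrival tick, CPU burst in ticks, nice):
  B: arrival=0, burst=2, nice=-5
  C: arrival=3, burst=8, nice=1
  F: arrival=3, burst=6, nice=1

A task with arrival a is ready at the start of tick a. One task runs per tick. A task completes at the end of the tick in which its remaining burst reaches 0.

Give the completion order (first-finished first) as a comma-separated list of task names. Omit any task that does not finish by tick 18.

t=0: vr[B=0] → run B
t=1: vr[B=1024/3121] → run B
t=2: (idle)
t=3: vr[C=0 F=0] → run C
t=4: vr[C=256/205 F=0] → run F
t=5: vr[C=256/205 F=256/205] → run C
t=6: vr[C=512/205 F=256/205] → run F
t=7: vr[C=512/205 F=512/205] → run C
t=8: vr[C=768/205 F=512/205] → run F
t=9: vr[C=768/205 F=768/205] → run C
t=10: vr[C=1024/205 F=768/205] → run F
t=11: vr[C=1024/205 F=1024/205] → run C
t=12: vr[C=256/41 F=1024/205] → run F
t=13: vr[C=256/41 F=256/41] → run C
t=14: vr[C=1536/205 F=256/41] → run F
t=15: vr[C=1536/205] → run C
t=16: vr[C=1792/205] → run C
t=17: (idle)
t=18: (idle)

completion order = B, F, C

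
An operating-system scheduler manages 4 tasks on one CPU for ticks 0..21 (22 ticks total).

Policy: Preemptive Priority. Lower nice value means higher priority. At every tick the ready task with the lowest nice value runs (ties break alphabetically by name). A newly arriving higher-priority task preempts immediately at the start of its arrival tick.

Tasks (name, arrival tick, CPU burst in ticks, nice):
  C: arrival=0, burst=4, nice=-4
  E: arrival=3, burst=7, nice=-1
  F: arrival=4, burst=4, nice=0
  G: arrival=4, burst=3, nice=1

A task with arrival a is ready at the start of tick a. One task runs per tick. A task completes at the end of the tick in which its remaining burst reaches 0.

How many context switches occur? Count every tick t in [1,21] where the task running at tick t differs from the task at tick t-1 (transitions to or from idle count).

t=0: ready={C} → run C
t=1: ready={C} → run C
t=2: ready={C} → run C
t=3: ready={C,E} → run C
t=4: ready={E,F,G} → run E
t=5: ready={E,F,G} → run E
t=6: ready={E,F,G} → run E
t=7: ready={E,F,G} → run E
t=8: ready={E,F,G} → run E
t=9: ready={E,F,G} → run E
t=10: ready={E,F,G} → run E
t=11: ready={F,G} → run F
t=12: ready={F,G} → run F
t=13: ready={F,G} → run F
t=14: ready={F,G} → run F
t=15: ready={G} → run G
t=16: ready={G} → run G
t=17: ready={G} → run G
t=18: (idle)
t=19: (idle)
t=20: (idle)
t=21: (idle)

context switches = 4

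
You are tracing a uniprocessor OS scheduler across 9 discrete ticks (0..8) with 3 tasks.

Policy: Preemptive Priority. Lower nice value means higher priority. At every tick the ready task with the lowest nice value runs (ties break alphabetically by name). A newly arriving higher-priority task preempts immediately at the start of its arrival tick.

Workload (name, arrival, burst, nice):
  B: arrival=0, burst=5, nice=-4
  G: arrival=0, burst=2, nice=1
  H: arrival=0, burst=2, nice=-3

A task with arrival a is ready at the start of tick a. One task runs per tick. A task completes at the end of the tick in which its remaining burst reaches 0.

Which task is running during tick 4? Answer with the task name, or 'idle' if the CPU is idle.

t=0: ready={B,G,H} → run B
t=1: ready={B,G,H} → run B
t=2: ready={B,G,H} → run B
t=3: ready={B,G,H} → run B
t=4: ready={B,G,H} → run B
t=5: ready={G,H} → run H
t=6: ready={G,H} → run H
t=7: ready={G} → run G
t=8: ready={G} → run G

running at tick 4 = B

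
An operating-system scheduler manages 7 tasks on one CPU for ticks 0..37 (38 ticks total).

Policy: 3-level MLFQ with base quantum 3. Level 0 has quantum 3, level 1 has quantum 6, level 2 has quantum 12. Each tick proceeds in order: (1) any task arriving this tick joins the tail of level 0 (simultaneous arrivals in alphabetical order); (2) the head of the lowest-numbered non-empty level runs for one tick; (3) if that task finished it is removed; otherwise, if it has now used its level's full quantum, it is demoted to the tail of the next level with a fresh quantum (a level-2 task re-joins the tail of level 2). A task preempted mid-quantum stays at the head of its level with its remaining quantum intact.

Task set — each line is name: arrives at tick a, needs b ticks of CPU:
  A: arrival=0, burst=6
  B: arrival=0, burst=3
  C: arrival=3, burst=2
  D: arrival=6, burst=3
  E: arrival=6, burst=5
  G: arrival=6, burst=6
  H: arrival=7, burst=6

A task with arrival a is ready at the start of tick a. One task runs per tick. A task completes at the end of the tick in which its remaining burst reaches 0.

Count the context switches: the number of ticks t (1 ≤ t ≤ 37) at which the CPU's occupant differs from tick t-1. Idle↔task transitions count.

t=0: L0/L1/L2 = AB/-/- → run A
t=1: L0/L1/L2 = AB/-/- → run A
t=2: L0/L1/L2 = AB/-/- → run A
t=3: L0/L1/L2 = BC/A/- → run B
t=4: L0/L1/L2 = BC/A/- → run B
t=5: L0/L1/L2 = BC/A/- → run B
t=6: L0/L1/L2 = CDEG/A/- → run C
t=7: L0/L1/L2 = CDEGH/A/- → run C
t=8: L0/L1/L2 = DEGH/A/- → run D
t=9: L0/L1/L2 = DEGH/A/- → run D
t=10: L0/L1/L2 = DEGH/A/- → run D
t=11: L0/L1/L2 = EGH/A/- → run E
t=12: L0/L1/L2 = EGH/A/- → run E
t=13: L0/L1/L2 = EGH/A/- → run E
t=14: L0/L1/L2 = GH/AE/- → run G
t=15: L0/L1/L2 = GH/AE/- → run G
t=16: L0/L1/L2 = GH/AE/- → run G
t=17: L0/L1/L2 = H/AEG/- → run H
t=18: L0/L1/L2 = H/AEG/- → run H
t=19: L0/L1/L2 = H/AEG/- → run H
t=20: L0/L1/L2 = -/AEGH/- → run A
t=21: L0/L1/L2 = -/AEGH/- → run A
t=22: L0/L1/L2 = -/AEGH/- → run A
t=23: L0/L1/L2 = -/EGH/- → run E
t=24: L0/L1/L2 = -/EGH/- → run E
t=25: L0/L1/L2 = -/GH/- → run G
t=26: L0/L1/L2 = -/GH/- → run G
t=27: L0/L1/L2 = -/GH/- → run G
t=28: L0/L1/L2 = -/H/- → run H
t=29: L0/L1/L2 = -/H/- → run H
t=30: L0/L1/L2 = -/H/- → run H
t=31: (idle)
t=32: (idle)
t=33: (idle)
t=34: (idle)
t=35: (idle)
t=36: (idle)
t=37: (idle)

context switches = 11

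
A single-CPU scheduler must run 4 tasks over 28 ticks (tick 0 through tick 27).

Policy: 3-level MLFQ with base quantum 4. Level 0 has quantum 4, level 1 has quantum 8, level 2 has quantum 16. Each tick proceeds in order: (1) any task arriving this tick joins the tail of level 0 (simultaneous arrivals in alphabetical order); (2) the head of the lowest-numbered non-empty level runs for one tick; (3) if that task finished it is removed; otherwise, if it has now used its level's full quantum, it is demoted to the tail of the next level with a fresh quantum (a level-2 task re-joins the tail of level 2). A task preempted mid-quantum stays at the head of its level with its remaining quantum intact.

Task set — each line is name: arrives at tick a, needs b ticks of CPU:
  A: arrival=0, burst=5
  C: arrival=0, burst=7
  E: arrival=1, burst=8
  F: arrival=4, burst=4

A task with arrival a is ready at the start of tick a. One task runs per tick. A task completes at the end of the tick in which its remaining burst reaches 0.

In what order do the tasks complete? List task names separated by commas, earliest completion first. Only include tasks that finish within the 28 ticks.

completion order = F, A, C, E

t=0: L0/L1/L2 = AC/-/- → run A
t=1: L0/L1/L2 = ACE/-/- → run A
t=2: L0/L1/L2 = ACE/-/- → run A
t=3: L0/L1/L2 = ACE/-/- → run A
t=4: L0/L1/L2 = CEF/A/- → run C
t=5: L0/L1/L2 = CEF/A/- → run C
t=6: L0/L1/L2 = CEF/A/- → run C
t=7: L0/L1/L2 = CEF/A/- → run C
t=8: L0/L1/L2 = EF/AC/- → run E
t=9: L0/L1/L2 = EF/AC/- → run E
t=10: L0/L1/L2 = EF/AC/- → run E
t=11: L0/L1/L2 = EF/AC/- → run E
t=12: L0/L1/L2 = F/ACE/- → run F
t=13: L0/L1/L2 = F/ACE/- → run F
t=14: L0/L1/L2 = F/ACE/- → run F
t=15: L0/L1/L2 = F/ACE/- → run F
t=16: L0/L1/L2 = -/ACE/- → run A
t=17: L0/L1/L2 = -/CE/- → run C
t=18: L0/L1/L2 = -/CE/- → run C
t=19: L0/L1/L2 = -/CE/- → run C
t=20: L0/L1/L2 = -/E/- → run E
t=21: L0/L1/L2 = -/E/- → run E
t=22: L0/L1/L2 = -/E/- → run E
t=23: L0/L1/L2 = -/E/- → run E
t=24: (idle)
t=25: (idle)
t=26: (idle)
t=27: (idle)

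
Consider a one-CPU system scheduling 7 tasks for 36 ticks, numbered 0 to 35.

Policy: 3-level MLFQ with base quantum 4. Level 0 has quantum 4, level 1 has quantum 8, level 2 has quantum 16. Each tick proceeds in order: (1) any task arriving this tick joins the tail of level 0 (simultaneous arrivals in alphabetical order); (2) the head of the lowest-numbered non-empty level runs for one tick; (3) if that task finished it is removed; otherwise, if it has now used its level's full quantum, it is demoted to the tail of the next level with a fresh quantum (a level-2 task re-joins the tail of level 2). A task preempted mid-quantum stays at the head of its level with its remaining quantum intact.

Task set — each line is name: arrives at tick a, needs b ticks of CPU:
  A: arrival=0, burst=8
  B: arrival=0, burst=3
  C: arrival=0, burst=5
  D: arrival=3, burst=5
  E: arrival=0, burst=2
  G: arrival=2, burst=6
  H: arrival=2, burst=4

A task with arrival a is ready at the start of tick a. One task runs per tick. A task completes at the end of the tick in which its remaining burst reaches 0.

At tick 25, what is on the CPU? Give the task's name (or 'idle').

t=0: L0/L1/L2 = ABCE/-/- → run A
t=1: L0/L1/L2 = ABCE/-/- → run A
t=2: L0/L1/L2 = ABCEGH/-/- → run A
t=3: L0/L1/L2 = ABCEGHD/-/- → run A
t=4: L0/L1/L2 = BCEGHD/A/- → run B
t=5: L0/L1/L2 = BCEGHD/A/- → run B
t=6: L0/L1/L2 = BCEGHD/A/- → run B
t=7: L0/L1/L2 = CEGHD/A/- → run C
t=8: L0/L1/L2 = CEGHD/A/- → run C
t=9: L0/L1/L2 = CEGHD/A/- → run C
t=10: L0/L1/L2 = CEGHD/A/- → run C
t=11: L0/L1/L2 = EGHD/AC/- → run E
t=12: L0/L1/L2 = EGHD/AC/- → run E
t=13: L0/L1/L2 = GHD/AC/- → run G
t=14: L0/L1/L2 = GHD/AC/- → run G
t=15: L0/L1/L2 = GHD/AC/- → run G
t=16: L0/L1/L2 = GHD/AC/- → run G
t=17: L0/L1/L2 = HD/ACG/- → run H
t=18: L0/L1/L2 = HD/ACG/- → run H
t=19: L0/L1/L2 = HD/ACG/- → run H
t=20: L0/L1/L2 = HD/ACG/- → run H
t=21: L0/L1/L2 = D/ACG/- → run D
t=22: L0/L1/L2 = D/ACG/- → run D
t=23: L0/L1/L2 = D/ACG/- → run D
t=24: L0/L1/L2 = D/ACG/- → run D
t=25: L0/L1/L2 = -/ACGD/- → run A
t=26: L0/L1/L2 = -/ACGD/- → run A
t=27: L0/L1/L2 = -/ACGD/- → run A
t=28: L0/L1/L2 = -/ACGD/- → run A
t=29: L0/L1/L2 = -/CGD/- → run C
t=30: L0/L1/L2 = -/GD/- → run G
t=31: L0/L1/L2 = -/GD/- → run G
t=32: L0/L1/L2 = -/D/- → run D
t=33: (idle)
t=34: (idle)
t=35: (idle)

running at tick 25 = A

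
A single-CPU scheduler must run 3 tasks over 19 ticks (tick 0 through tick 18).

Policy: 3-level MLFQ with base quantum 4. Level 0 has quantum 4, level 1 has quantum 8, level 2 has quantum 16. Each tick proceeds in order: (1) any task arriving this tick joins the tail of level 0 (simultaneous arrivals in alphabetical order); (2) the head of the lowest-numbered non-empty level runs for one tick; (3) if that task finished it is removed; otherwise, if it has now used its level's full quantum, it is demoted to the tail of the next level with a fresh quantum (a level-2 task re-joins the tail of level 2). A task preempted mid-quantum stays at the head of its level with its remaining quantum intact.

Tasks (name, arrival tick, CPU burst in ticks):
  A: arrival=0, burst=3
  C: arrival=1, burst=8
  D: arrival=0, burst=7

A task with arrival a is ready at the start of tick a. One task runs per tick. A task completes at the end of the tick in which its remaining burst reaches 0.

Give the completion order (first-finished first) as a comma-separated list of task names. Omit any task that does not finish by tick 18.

completion order = A, D, C

t=0: L0/L1/L2 = AD/-/- → run A
t=1: L0/L1/L2 = ADC/-/- → run A
t=2: L0/L1/L2 = ADC/-/- → run A
t=3: L0/L1/L2 = DC/-/- → run D
t=4: L0/L1/L2 = DC/-/- → run D
t=5: L0/L1/L2 = DC/-/- → run D
t=6: L0/L1/L2 = DC/-/- → run D
t=7: L0/L1/L2 = C/D/- → run C
t=8: L0/L1/L2 = C/D/- → run C
t=9: L0/L1/L2 = C/D/- → run C
t=10: L0/L1/L2 = C/D/- → run C
t=11: L0/L1/L2 = -/DC/- → run D
t=12: L0/L1/L2 = -/DC/- → run D
t=13: L0/L1/L2 = -/DC/- → run D
t=14: L0/L1/L2 = -/C/- → run C
t=15: L0/L1/L2 = -/C/- → run C
t=16: L0/L1/L2 = -/C/- → run C
t=17: L0/L1/L2 = -/C/- → run C
t=18: (idle)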